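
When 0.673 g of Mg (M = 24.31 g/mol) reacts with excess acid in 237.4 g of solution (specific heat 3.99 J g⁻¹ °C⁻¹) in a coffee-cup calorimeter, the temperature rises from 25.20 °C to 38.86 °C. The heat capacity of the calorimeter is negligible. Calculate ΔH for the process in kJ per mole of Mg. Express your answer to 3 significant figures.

ΔH = -467 kJ/mol

|ΔT| = |38.86 − 25.20| = 13.66 °C
|q_surr| = (237.4 × 3.99) × 13.66 = 947.226 × 13.66 = 12940 J
n(Mg) = 0.673 / 24.31 = 0.02768 mol
Temperature rose, so q_rxn = −|q_surr| = -12.94 kJ
ΔH = q_rxn / n = -467.49 kJ/mol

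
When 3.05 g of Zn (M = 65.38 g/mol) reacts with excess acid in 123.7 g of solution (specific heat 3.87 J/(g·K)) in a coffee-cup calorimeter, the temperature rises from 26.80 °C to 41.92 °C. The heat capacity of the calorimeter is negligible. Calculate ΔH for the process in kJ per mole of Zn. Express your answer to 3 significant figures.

|ΔT| = |41.92 − 26.80| = 15.12 °C
|q_surr| = (123.7 × 3.87) × 15.12 = 478.719 × 15.12 = 7238 J
n(Zn) = 3.05 / 65.38 = 0.04665 mol
Temperature rose, so q_rxn = −|q_surr| = -7.238 kJ
ΔH = q_rxn / n = -155.2 kJ/mol

ΔH = -155 kJ/mol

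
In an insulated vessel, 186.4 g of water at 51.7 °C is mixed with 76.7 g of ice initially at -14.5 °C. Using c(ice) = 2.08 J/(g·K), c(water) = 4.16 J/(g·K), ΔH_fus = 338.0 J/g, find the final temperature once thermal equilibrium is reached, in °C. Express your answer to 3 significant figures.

T_f = 10.8 °C

Heat to bring ice to 0 °C and melt it: q₁ = 76.7×2.08×14.5 + 76.7×338.0 = 28238 J
Heat the water can supply cooling to 0 °C: 186.4×4.16×51.7 = 40089.4 J > q₁, so all ice melts.
Energy balance: 186.4×4.16×(51.7 − T) = 28238 + 76.7×4.16×(T − 0)
775.424(51.7 − T) = 28238 + 319.072 T
40089.4 − 28238 = 1094.496 T
T = 11851.4 / 1094.496 = 10.83 °C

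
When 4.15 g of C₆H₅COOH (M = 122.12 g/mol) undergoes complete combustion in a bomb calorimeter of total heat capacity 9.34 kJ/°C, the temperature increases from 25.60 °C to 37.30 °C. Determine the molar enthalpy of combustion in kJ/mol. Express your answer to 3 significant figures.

ΔT = 37.30 − 25.60 = 11.70 °C
q_cal = C_cal × ΔT = 9.34 × 11.70 = 109.278 kJ
n = 4.15 / 122.12 = 0.03398 mol
q_rxn = −q_cal = -109.278 kJ
ΔH = -109.278 / 0.03398 = -3216 kJ/mol

ΔH = -3220 kJ/mol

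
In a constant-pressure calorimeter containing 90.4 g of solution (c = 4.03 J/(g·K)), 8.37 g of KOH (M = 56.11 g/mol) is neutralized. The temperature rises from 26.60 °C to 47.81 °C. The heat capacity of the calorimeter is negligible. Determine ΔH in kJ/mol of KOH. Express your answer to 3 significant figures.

ΔH = -51.8 kJ/mol

|ΔT| = |47.81 − 26.60| = 21.21 °C
|q_surr| = (90.4 × 4.03) × 21.21 = 364.312 × 21.21 = 7727 J
n(KOH) = 8.37 / 56.11 = 0.1492 mol
Temperature rose, so q_rxn = −|q_surr| = -7.727 kJ
ΔH = q_rxn / n = -51.79 kJ/mol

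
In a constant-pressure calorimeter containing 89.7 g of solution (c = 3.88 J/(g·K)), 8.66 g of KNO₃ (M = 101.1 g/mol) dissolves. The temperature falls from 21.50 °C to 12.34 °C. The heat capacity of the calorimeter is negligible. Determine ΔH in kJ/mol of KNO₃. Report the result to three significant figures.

|ΔT| = |12.34 − 21.50| = 9.16 °C
|q_surr| = (89.7 × 3.88) × 9.16 = 348.036 × 9.16 = 3188 J
n(KNO₃) = 8.66 / 101.1 = 0.08566 mol
Temperature fell, so q_rxn = +|q_surr| = 3.188 kJ
ΔH = q_rxn / n = 37.22 kJ/mol

ΔH = 37.2 kJ/mol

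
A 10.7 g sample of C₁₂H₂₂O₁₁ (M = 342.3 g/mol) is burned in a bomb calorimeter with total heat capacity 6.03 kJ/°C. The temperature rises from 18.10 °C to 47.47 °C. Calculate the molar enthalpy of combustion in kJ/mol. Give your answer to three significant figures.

ΔH = -5670 kJ/mol

ΔT = 47.47 − 18.10 = 29.37 °C
q_cal = C_cal × ΔT = 6.03 × 29.37 = 177.1011 kJ
n = 10.7 / 342.3 = 0.03126 mol
q_rxn = −q_cal = -177.1011 kJ
ΔH = -177.1011 / 0.03126 = -5665 kJ/mol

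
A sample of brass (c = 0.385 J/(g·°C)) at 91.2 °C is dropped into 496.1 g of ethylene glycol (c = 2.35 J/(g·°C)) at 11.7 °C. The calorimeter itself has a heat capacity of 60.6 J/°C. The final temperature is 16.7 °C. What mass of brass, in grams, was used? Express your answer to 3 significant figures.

q_gained = (496.1 × 2.35 + 60.6) × (16.7 − 11.7) = 6132 J
q_lost = m × 0.385 × (91.2 − 16.7) = 28.6825 m
m = 6132 / 28.6825 = 214 g

m = 214 g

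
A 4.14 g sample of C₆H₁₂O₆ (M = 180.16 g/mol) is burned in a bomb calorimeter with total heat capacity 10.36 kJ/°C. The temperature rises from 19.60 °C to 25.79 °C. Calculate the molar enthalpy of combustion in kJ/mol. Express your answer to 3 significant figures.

ΔT = 25.79 − 19.60 = 6.19 °C
q_cal = C_cal × ΔT = 10.36 × 6.19 = 64.1284 kJ
n = 4.14 / 180.16 = 0.02298 mol
q_rxn = −q_cal = -64.1284 kJ
ΔH = -64.1284 / 0.02298 = -2791 kJ/mol

ΔH = -2790 kJ/mol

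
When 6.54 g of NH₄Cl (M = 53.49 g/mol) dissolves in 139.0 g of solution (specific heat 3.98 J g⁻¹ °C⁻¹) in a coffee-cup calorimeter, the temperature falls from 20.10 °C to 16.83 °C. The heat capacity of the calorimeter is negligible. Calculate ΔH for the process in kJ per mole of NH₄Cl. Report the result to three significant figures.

ΔH = 14.8 kJ/mol

|ΔT| = |16.83 − 20.10| = 3.27 °C
|q_surr| = (139.0 × 3.98) × 3.27 = 553.22 × 3.27 = 1809 J
n(NH₄Cl) = 6.54 / 53.49 = 0.1223 mol
Temperature fell, so q_rxn = +|q_surr| = 1.809 kJ
ΔH = q_rxn / n = 14.79 kJ/mol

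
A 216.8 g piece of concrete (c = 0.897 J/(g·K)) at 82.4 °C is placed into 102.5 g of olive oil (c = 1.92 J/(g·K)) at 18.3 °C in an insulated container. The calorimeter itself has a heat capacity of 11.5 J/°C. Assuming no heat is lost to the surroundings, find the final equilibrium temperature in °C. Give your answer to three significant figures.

Heat lost by concrete = heat gained by olive oil + calorimeter.
(216.8)(0.897)(82.4 − T) = [(102.5)(1.92) + 11.5](T − 18.3)
194.4696 (82.4 − T) = 208.3 (T − 18.3)
16024 − 194.4696 T = 208.3 T − 3811.9
19835.9 = 402.7696 T
T = 49.249 °C

T_f = 49.2 °C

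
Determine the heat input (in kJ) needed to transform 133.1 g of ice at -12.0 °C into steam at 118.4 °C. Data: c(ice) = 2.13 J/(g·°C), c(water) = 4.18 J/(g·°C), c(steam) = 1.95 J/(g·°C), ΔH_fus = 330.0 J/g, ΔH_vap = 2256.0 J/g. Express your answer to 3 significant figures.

q = 408 kJ

q1 (heat ice -12.0→0.0 °C): 133.1 × 2.13 × 12.0 = 3402 J
q2 (melt at 0 °C): 133.1 × 330.0 = 43923 J
q3 (heat water 0.0→100.0 °C): 133.1 × 4.18 × 100.0 = 55636 J
q4 (vaporize at 100 °C): 133.1 × 2256.0 = 300274 J
q5 (heat steam 100.0→118.4 °C): 133.1 × 1.95 × 18.4 = 4776 J
Total: 3402 + 43923 + 55636 + 300274 + 4776 = 408011 J = 408 kJ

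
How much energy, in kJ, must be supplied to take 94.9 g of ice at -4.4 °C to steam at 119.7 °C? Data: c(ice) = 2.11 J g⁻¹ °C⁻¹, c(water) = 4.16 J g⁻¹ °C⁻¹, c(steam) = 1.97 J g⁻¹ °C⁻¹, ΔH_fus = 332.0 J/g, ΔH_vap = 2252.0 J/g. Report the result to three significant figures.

q1 (heat ice -4.4→0.0 °C): 94.9 × 2.11 × 4.4 = 881 J
q2 (melt at 0 °C): 94.9 × 332.0 = 31507 J
q3 (heat water 0.0→100.0 °C): 94.9 × 4.16 × 100.0 = 39478 J
q4 (vaporize at 100 °C): 94.9 × 2252.0 = 213715 J
q5 (heat steam 100.0→119.7 °C): 94.9 × 1.97 × 19.7 = 3683 J
Total: 881 + 31507 + 39478 + 213715 + 3683 = 289264 J = 289 kJ

q = 289 kJ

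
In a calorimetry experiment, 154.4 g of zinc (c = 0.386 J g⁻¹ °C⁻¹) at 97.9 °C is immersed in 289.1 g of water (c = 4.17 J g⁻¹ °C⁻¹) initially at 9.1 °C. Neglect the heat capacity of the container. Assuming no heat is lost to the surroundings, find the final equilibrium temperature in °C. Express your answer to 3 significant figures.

T_f = 13.3 °C

Heat lost by zinc = heat gained by water.
(154.4)(0.386)(97.9 − T) = (289.1)(4.17)(T − 9.1)
59.5984 (97.9 − T) = 1205.547 (T − 9.1)
5834.7 − 59.5984 T = 1205.547 T − 10970
16804.7 = 1265.1454 T
T = 13.28 °C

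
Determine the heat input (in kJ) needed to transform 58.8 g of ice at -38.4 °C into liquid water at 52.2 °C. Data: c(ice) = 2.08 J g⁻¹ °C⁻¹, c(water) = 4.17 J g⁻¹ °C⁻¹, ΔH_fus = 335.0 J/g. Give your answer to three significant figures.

q = 37.2 kJ

q1 (heat ice -38.4→0.0 °C): 58.8 × 2.08 × 38.4 = 4696 J
q2 (melt at 0 °C): 58.8 × 335.0 = 19698 J
q3 (heat water 0.0→52.2 °C): 58.8 × 4.17 × 52.2 = 12799 J
Total: 4696 + 19698 + 12799 = 37193 J = 37.2 kJ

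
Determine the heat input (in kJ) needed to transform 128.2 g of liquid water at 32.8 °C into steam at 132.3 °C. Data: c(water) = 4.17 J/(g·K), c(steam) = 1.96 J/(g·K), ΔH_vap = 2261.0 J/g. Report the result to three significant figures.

q1 (heat water 32.8→100.0 °C): 128.2 × 4.17 × 67.2 = 35925 J
q2 (vaporize at 100 °C): 128.2 × 2261.0 = 289860 J
q3 (heat steam 100.0→132.3 °C): 128.2 × 1.96 × 32.3 = 8116 J
Total: 35925 + 289860 + 8116 = 333901 J = 334 kJ

q = 334 kJ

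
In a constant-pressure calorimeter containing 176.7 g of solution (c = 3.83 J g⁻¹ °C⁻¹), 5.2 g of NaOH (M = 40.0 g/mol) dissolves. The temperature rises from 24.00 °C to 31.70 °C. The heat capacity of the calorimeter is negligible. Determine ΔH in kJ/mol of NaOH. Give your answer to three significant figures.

ΔH = -40.1 kJ/mol

|ΔT| = |31.70 − 24.00| = 7.70 °C
|q_surr| = (176.7 × 3.83) × 7.70 = 676.761 × 7.70 = 5211 J
n(NaOH) = 5.2 / 40.0 = 0.1300 mol
Temperature rose, so q_rxn = −|q_surr| = -5.211 kJ
ΔH = q_rxn / n = -40.08 kJ/mol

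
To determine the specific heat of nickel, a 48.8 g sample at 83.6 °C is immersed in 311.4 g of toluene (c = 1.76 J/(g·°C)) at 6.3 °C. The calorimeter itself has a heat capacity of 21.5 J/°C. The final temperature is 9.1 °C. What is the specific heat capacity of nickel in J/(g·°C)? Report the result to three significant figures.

q_gained = (311.4 × 1.76 + 21.5) × (9.1 − 6.3) = 1595 J
q_lost = 48.8 × c × (83.6 − 9.1) = 3635.6 c
Set equal: c = 1595 / 3635.6 = 0.439 J/(g·°C)

c = 0.439 J/(g·°C)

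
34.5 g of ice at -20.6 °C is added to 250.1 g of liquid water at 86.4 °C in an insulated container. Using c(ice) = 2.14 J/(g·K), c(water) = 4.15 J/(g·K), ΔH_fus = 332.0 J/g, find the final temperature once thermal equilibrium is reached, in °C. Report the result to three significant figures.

T_f = 64.9 °C

Heat to bring ice to 0 °C and melt it: q₁ = 34.5×2.14×20.6 + 34.5×332.0 = 12975 J
Heat the water can supply cooling to 0 °C: 250.1×4.15×86.4 = 89675.9 J > q₁, so all ice melts.
Energy balance: 250.1×4.15×(86.4 − T) = 12975 + 34.5×4.15×(T − 0)
1037.915(86.4 − T) = 12975 + 143.175 T
89675.9 − 12975 = 1181.090 T
T = 76700.9 / 1181.090 = 64.94 °C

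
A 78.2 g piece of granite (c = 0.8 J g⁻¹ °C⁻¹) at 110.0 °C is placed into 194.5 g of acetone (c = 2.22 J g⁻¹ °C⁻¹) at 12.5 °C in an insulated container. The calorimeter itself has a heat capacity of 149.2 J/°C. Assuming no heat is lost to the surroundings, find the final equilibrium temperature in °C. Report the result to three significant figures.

T_f = 22.0 °C

Heat lost by granite = heat gained by acetone + calorimeter.
(78.2)(0.8)(110.0 − T) = [(194.5)(2.22) + 149.2](T − 12.5)
62.56 (110.0 − T) = 580.99 (T − 12.5)
6881.6 − 62.56 T = 580.99 T − 7262.4
14144.0 = 643.55 T
T = 21.98 °C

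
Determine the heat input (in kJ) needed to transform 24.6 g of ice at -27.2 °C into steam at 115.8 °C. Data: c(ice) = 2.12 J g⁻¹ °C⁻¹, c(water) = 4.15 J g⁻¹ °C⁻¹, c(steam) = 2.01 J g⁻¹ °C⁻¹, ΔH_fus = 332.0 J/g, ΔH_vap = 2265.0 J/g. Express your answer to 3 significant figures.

q = 76.3 kJ

q1 (heat ice -27.2→0.0 °C): 24.6 × 2.12 × 27.2 = 1419 J
q2 (melt at 0 °C): 24.6 × 332.0 = 8167 J
q3 (heat water 0.0→100.0 °C): 24.6 × 4.15 × 100.0 = 10209 J
q4 (vaporize at 100 °C): 24.6 × 2265.0 = 55719 J
q5 (heat steam 100.0→115.8 °C): 24.6 × 2.01 × 15.8 = 781 J
Total: 1419 + 8167 + 10209 + 55719 + 781 = 76295 J = 76.3 kJ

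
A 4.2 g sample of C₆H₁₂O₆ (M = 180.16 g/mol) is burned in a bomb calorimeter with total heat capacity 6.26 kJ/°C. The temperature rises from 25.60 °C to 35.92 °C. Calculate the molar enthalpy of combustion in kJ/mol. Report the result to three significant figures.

ΔH = -2770 kJ/mol

ΔT = 35.92 − 25.60 = 10.32 °C
q_cal = C_cal × ΔT = 6.26 × 10.32 = 64.6032 kJ
n = 4.2 / 180.16 = 0.02331 mol
q_rxn = −q_cal = -64.6032 kJ
ΔH = -64.6032 / 0.02331 = -2771 kJ/mol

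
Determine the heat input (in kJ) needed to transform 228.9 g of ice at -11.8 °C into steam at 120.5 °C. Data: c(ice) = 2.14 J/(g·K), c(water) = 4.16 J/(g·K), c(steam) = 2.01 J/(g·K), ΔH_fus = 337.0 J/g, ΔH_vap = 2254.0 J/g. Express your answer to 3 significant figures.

q1 (heat ice -11.8→0.0 °C): 228.9 × 2.14 × 11.8 = 5780 J
q2 (melt at 0 °C): 228.9 × 337.0 = 77139 J
q3 (heat water 0.0→100.0 °C): 228.9 × 4.16 × 100.0 = 95222 J
q4 (vaporize at 100 °C): 228.9 × 2254.0 = 515941 J
q5 (heat steam 100.0→120.5 °C): 228.9 × 2.01 × 20.5 = 9432 J
Total: 5780 + 77139 + 95222 + 515941 + 9432 = 703514 J = 704 kJ

q = 704 kJ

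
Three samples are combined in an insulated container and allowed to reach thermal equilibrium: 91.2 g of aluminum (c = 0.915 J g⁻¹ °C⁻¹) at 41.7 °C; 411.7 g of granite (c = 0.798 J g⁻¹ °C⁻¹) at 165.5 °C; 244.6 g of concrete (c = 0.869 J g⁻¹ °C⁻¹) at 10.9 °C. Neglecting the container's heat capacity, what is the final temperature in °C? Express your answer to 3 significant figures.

T_f = 96.3 °C

Σ mᵢcᵢ(T − Tᵢ) = 0  ⇒  T = Σ mᵢcᵢTᵢ / Σ mᵢcᵢ
Σ mᵢcᵢ = 91.2×0.915 + 411.7×0.798 + 244.6×0.869 = 624.5420
Σ mᵢcᵢTᵢ = 83.448×41.7 + 328.5366×165.5 + 212.5574×10.9 = 60169
T = 60169 / 624.5420 = 96.34 °C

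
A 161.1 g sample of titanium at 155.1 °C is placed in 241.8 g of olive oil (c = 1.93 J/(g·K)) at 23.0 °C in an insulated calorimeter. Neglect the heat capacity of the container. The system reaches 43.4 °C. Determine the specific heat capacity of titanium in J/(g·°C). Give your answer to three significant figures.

q_gained = (241.8 × 1.93) × (43.4 − 23.0) = 9520 J
q_lost = 161.1 × c × (155.1 − 43.4) = 17994.87 c
Set equal: c = 9520 / 17994.87 = 0.529 J/(g·°C)

c = 0.529 J/(g·°C)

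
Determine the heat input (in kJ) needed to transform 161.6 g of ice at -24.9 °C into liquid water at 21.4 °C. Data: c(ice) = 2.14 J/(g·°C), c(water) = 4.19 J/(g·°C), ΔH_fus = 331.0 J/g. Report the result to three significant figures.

q = 76.6 kJ

q1 (heat ice -24.9→0.0 °C): 161.6 × 2.14 × 24.9 = 8611 J
q2 (melt at 0 °C): 161.6 × 331.0 = 53490 J
q3 (heat water 0.0→21.4 °C): 161.6 × 4.19 × 21.4 = 14490 J
Total: 8611 + 53490 + 14490 = 76591 J = 76.6 kJ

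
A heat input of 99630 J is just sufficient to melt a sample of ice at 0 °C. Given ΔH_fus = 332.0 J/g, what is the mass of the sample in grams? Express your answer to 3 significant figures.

m = 300 g

m = q / ΔH_fus = 99630 J / 332.0 J/g = 300 g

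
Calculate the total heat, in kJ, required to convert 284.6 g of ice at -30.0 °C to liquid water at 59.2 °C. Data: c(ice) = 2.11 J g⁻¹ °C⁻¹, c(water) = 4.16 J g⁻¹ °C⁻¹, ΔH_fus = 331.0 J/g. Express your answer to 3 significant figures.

q1 (heat ice -30.0→0.0 °C): 284.6 × 2.11 × 30.0 = 18015 J
q2 (melt at 0 °C): 284.6 × 331.0 = 94203 J
q3 (heat water 0.0→59.2 °C): 284.6 × 4.16 × 59.2 = 70089 J
Total: 18015 + 94203 + 70089 = 182307 J = 182 kJ

q = 182 kJ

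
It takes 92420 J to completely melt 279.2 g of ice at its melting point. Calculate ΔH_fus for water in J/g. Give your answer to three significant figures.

ΔH_fus = q / m = 92420 / 279.2 = 331 J/g

ΔH_fus = 331 J/g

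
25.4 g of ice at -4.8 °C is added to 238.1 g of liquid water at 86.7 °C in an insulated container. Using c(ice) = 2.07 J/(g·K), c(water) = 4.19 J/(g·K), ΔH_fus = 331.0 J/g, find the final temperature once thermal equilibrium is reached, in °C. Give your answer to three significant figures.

T_f = 70.5 °C

Heat to bring ice to 0 °C and melt it: q₁ = 25.4×2.07×4.8 + 25.4×331.0 = 8659.8 J
Heat the water can supply cooling to 0 °C: 238.1×4.19×86.7 = 86495.3 J > q₁, so all ice melts.
Energy balance: 238.1×4.19×(86.7 − T) = 8659.8 + 25.4×4.19×(T − 0)
997.639(86.7 − T) = 8659.8 + 106.426 T
86495.3 − 8659.8 = 1104.065 T
T = 77835.5 / 1104.065 = 70.50 °C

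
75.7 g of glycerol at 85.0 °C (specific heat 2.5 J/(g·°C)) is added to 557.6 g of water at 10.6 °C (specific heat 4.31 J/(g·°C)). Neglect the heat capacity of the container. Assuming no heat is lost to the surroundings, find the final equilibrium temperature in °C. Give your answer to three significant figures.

T_f = 16.0 °C

Heat lost by glycerol = heat gained by water.
(75.7)(2.5)(85.0 − T) = (557.6)(4.31)(T − 10.6)
189.25 (85.0 − T) = 2403.256 (T − 10.6)
16086 − 189.25 T = 2403.256 T − 25475
41561 = 2592.506 T
T = 16.03 °C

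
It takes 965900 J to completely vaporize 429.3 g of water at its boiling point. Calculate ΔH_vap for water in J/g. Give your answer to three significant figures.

ΔH_vap = 2250 J/g

ΔH_vap = q / m = 965900 / 429.3 = 2250 J/g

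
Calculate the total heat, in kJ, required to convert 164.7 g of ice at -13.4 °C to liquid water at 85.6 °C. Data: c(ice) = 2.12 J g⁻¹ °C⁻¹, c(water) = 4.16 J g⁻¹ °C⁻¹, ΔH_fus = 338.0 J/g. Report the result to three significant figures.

q = 119 kJ

q1 (heat ice -13.4→0.0 °C): 164.7 × 2.12 × 13.4 = 4679 J
q2 (melt at 0 °C): 164.7 × 338.0 = 55669 J
q3 (heat water 0.0→85.6 °C): 164.7 × 4.16 × 85.6 = 58649 J
Total: 4679 + 55669 + 58649 = 118997 J = 119 kJ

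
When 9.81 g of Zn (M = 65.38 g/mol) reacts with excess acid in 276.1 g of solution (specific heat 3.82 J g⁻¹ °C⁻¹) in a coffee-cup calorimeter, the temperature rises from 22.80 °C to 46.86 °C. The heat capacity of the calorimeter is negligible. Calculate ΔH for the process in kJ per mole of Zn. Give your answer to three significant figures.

ΔH = -169 kJ/mol

|ΔT| = |46.86 − 22.80| = 24.06 °C
|q_surr| = (276.1 × 3.82) × 24.06 = 1054.702 × 24.06 = 25380 J
n(Zn) = 9.81 / 65.38 = 0.1500 mol
Temperature rose, so q_rxn = −|q_surr| = -25.38 kJ
ΔH = q_rxn / n = -169.2 kJ/mol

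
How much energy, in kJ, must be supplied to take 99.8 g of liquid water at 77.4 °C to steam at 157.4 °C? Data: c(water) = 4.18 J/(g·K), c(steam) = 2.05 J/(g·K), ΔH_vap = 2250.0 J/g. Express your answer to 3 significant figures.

q = 246 kJ

q1 (heat water 77.4→100.0 °C): 99.8 × 4.18 × 22.6 = 9428 J
q2 (vaporize at 100 °C): 99.8 × 2250.0 = 224550 J
q3 (heat steam 100.0→157.4 °C): 99.8 × 2.05 × 57.4 = 11743 J
Total: 9428 + 224550 + 11743 = 245721 J = 246 kJ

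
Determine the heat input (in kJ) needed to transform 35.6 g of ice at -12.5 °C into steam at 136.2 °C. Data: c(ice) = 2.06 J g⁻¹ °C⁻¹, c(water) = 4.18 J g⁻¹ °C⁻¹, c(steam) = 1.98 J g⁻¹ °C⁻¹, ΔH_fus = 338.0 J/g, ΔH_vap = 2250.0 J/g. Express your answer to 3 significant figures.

q = 110 kJ

q1 (heat ice -12.5→0.0 °C): 35.6 × 2.06 × 12.5 = 917 J
q2 (melt at 0 °C): 35.6 × 338.0 = 12033 J
q3 (heat water 0.0→100.0 °C): 35.6 × 4.18 × 100.0 = 14881 J
q4 (vaporize at 100 °C): 35.6 × 2250.0 = 80100 J
q5 (heat steam 100.0→136.2 °C): 35.6 × 1.98 × 36.2 = 2552 J
Total: 917 + 12033 + 14881 + 80100 + 2552 = 110483 J = 110 kJ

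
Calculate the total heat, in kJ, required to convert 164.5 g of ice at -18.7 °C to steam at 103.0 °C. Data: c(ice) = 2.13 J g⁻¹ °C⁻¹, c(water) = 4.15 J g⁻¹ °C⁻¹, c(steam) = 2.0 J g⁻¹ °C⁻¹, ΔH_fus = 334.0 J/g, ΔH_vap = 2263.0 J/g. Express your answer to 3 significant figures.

q1 (heat ice -18.7→0.0 °C): 164.5 × 2.13 × 18.7 = 6552 J
q2 (melt at 0 °C): 164.5 × 334.0 = 54943 J
q3 (heat water 0.0→100.0 °C): 164.5 × 4.15 × 100.0 = 68268 J
q4 (vaporize at 100 °C): 164.5 × 2263.0 = 372264 J
q5 (heat steam 100.0→103.0 °C): 164.5 × 2.0 × 3.0 = 987 J
Total: 6552 + 54943 + 68268 + 372264 + 987 = 503014 J = 503 kJ

q = 503 kJ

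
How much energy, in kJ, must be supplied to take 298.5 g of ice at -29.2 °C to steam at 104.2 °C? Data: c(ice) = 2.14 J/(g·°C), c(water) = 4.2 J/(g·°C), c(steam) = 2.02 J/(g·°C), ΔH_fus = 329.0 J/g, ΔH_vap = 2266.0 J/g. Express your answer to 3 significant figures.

q = 921 kJ

q1 (heat ice -29.2→0.0 °C): 298.5 × 2.14 × 29.2 = 18653 J
q2 (melt at 0 °C): 298.5 × 329.0 = 98207 J
q3 (heat water 0.0→100.0 °C): 298.5 × 4.2 × 100.0 = 125370 J
q4 (vaporize at 100 °C): 298.5 × 2266.0 = 676401 J
q5 (heat steam 100.0→104.2 °C): 298.5 × 2.02 × 4.2 = 2532 J
Total: 18653 + 98207 + 125370 + 676401 + 2532 = 921163 J = 921 kJ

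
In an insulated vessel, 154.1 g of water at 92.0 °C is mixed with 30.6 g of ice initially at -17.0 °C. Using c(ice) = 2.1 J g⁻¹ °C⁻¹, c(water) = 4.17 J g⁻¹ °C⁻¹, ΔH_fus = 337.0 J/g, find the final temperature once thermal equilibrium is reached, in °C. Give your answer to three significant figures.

Heat to bring ice to 0 °C and melt it: q₁ = 30.6×2.1×17.0 + 30.6×337.0 = 11405 J
Heat the water can supply cooling to 0 °C: 154.1×4.17×92.0 = 59118.9 J > q₁, so all ice melts.
Energy balance: 154.1×4.17×(92.0 − T) = 11405 + 30.6×4.17×(T − 0)
642.597(92.0 − T) = 11405 + 127.602 T
59118.9 − 11405 = 770.199 T
T = 47713.9 / 770.199 = 61.95 °C

T_f = 62.0 °C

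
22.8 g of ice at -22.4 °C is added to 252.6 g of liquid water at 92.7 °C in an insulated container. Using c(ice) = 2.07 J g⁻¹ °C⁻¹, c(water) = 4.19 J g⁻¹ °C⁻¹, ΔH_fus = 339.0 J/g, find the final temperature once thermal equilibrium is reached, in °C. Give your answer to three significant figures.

Heat to bring ice to 0 °C and melt it: q₁ = 22.8×2.07×22.4 + 22.8×339.0 = 8786.4 J
Heat the water can supply cooling to 0 °C: 252.6×4.19×92.7 = 98113.1 J > q₁, so all ice melts.
Energy balance: 252.6×4.19×(92.7 − T) = 8786.4 + 22.8×4.19×(T − 0)
1058.394(92.7 − T) = 8786.4 + 95.532 T
98113.1 − 8786.4 = 1153.926 T
T = 89326.7 / 1153.926 = 77.41 °C

T_f = 77.4 °C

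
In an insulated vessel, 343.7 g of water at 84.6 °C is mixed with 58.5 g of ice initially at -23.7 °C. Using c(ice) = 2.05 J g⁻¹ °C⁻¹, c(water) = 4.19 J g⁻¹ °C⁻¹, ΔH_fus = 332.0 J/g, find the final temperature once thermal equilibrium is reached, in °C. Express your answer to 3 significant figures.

Heat to bring ice to 0 °C and melt it: q₁ = 58.5×2.05×23.7 + 58.5×332.0 = 22264 J
Heat the water can supply cooling to 0 °C: 343.7×4.19×84.6 = 121833 J > q₁, so all ice melts.
Energy balance: 343.7×4.19×(84.6 − T) = 22264 + 58.5×4.19×(T − 0)
1440.103(84.6 − T) = 22264 + 245.115 T
121833 − 22264 = 1685.218 T
T = 99569 / 1685.218 = 59.08 °C

T_f = 59.1 °C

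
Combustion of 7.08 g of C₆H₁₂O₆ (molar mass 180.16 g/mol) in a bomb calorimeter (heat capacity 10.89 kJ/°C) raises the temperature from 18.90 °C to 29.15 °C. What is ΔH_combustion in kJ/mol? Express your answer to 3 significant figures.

ΔT = 29.15 − 18.90 = 10.25 °C
q_cal = C_cal × ΔT = 10.89 × 10.25 = 111.6225 kJ
n = 7.08 / 180.16 = 0.03930 mol
q_rxn = −q_cal = -111.6225 kJ
ΔH = -111.6225 / 0.03930 = -2840 kJ/mol

ΔH = -2840 kJ/mol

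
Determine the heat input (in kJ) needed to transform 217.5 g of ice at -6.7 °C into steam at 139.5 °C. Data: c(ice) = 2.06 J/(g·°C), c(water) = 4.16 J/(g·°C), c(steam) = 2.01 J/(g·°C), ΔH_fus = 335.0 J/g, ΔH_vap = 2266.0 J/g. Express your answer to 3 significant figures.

q1 (heat ice -6.7→0.0 °C): 217.5 × 2.06 × 6.7 = 3002 J
q2 (melt at 0 °C): 217.5 × 335.0 = 72863 J
q3 (heat water 0.0→100.0 °C): 217.5 × 4.16 × 100.0 = 90480 J
q4 (vaporize at 100 °C): 217.5 × 2266.0 = 492855 J
q5 (heat steam 100.0→139.5 °C): 217.5 × 2.01 × 39.5 = 17268 J
Total: 3002 + 72863 + 90480 + 492855 + 17268 = 676468 J = 676 kJ

q = 676 kJ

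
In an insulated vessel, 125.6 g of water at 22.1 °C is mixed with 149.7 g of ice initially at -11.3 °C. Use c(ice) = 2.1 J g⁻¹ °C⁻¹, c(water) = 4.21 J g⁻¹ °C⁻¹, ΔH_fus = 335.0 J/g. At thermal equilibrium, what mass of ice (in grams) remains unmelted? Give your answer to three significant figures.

Heat to warm all ice to 0 °C: 149.7×2.1×11.3 = 3552.4 J
Heat released by water cooling to 0 °C: 125.6×4.21×22.1 = 11686 J
11686 J < 3552.4 + 149.7×335.0 = 53701.9 J, so not all ice melts; final T = 0 °C.
Heat left for melting: 11686 − 3552.4 = 8133.6 J
Mass melted = 8133.6 / 335.0 = 24.28 g
Ice remaining = 149.7 − 24.28 = 125.42 g

m_ice remaining = 125 g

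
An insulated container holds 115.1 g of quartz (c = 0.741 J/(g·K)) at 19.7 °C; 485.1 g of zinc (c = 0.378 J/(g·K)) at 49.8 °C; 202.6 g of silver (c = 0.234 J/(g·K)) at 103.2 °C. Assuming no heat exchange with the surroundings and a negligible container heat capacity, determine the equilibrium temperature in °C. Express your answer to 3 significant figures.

Σ mᵢcᵢ(T − Tᵢ) = 0  ⇒  T = Σ mᵢcᵢTᵢ / Σ mᵢcᵢ
Σ mᵢcᵢ = 115.1×0.741 + 485.1×0.378 + 202.6×0.234 = 316.0653
Σ mᵢcᵢTᵢ = 85.2891×19.7 + 183.3678×49.8 + 47.4084×103.2 = 15704
T = 15704 / 316.0653 = 49.69 °C

T_f = 49.7 °C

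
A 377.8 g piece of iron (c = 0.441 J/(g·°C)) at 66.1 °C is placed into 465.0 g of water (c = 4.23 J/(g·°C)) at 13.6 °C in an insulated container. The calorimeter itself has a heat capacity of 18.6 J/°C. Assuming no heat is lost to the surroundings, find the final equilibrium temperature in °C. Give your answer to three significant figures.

T_f = 17.7 °C

Heat lost by iron = heat gained by water + calorimeter.
(377.8)(0.441)(66.1 − T) = [(465.0)(4.23) + 18.6](T − 13.6)
166.6098 (66.1 − T) = 1985.55 (T − 13.6)
11013 − 166.6098 T = 1985.55 T − 27003
38016 = 2152.1598 T
T = 17.66 °C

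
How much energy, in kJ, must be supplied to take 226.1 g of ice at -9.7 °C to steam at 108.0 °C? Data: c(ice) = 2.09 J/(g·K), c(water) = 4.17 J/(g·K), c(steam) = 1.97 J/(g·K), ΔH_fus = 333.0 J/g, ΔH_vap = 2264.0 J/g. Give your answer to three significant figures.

q1 (heat ice -9.7→0.0 °C): 226.1 × 2.09 × 9.7 = 4584 J
q2 (melt at 0 °C): 226.1 × 333.0 = 75291 J
q3 (heat water 0.0→100.0 °C): 226.1 × 4.17 × 100.0 = 94284 J
q4 (vaporize at 100 °C): 226.1 × 2264.0 = 511890 J
q5 (heat steam 100.0→108.0 °C): 226.1 × 1.97 × 8.0 = 3563 J
Total: 4584 + 75291 + 94284 + 511890 + 3563 = 689612 J = 690 kJ

q = 690 kJ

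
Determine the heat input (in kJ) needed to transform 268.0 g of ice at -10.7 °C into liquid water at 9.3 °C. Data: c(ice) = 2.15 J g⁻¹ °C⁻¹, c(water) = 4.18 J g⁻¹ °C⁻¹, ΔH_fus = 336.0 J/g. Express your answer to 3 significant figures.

q1 (heat ice -10.7→0.0 °C): 268.0 × 2.15 × 10.7 = 6165 J
q2 (melt at 0 °C): 268.0 × 336.0 = 90048 J
q3 (heat water 0.0→9.3 °C): 268.0 × 4.18 × 9.3 = 10418 J
Total: 6165 + 90048 + 10418 = 106631 J = 107 kJ

q = 107 kJ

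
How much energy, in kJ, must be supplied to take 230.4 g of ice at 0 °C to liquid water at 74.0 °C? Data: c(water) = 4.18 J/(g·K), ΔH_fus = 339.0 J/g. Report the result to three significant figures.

q1 (melt at 0 °C): 230.4 × 339.0 = 78106 J
q2 (heat water 0.0→74.0 °C): 230.4 × 4.18 × 74.0 = 71267 J
Total: 78106 + 71267 = 149373 J = 149 kJ

q = 149 kJ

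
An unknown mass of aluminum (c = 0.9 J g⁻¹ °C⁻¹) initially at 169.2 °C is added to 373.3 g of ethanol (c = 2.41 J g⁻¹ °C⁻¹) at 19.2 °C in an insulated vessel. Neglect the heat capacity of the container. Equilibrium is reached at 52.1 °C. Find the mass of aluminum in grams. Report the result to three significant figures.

q_gained = (373.3 × 2.41) × (52.1 − 19.2) = 29600 J
q_lost = m × 0.9 × (169.2 − 52.1) = 105.39 m
m = 29600 / 105.39 = 281 g

m = 281 g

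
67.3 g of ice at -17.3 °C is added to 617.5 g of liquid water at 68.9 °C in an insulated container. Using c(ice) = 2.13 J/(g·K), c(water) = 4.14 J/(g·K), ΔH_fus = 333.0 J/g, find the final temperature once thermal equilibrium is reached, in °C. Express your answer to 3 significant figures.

Heat to bring ice to 0 °C and melt it: q₁ = 67.3×2.13×17.3 + 67.3×333.0 = 24891 J
Heat the water can supply cooling to 0 °C: 617.5×4.14×68.9 = 176139 J > q₁, so all ice melts.
Energy balance: 617.5×4.14×(68.9 − T) = 24891 + 67.3×4.14×(T − 0)
2556.45(68.9 − T) = 24891 + 278.622 T
176139 − 24891 = 2835.072 T
T = 151248 / 2835.072 = 53.349 °C

T_f = 53.3 °C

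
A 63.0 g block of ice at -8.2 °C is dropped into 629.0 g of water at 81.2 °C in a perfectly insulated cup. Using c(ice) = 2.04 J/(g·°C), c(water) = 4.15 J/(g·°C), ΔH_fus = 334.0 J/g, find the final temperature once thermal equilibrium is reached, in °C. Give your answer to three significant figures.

Heat to bring ice to 0 °C and melt it: q₁ = 63.0×2.04×8.2 + 63.0×334.0 = 22096 J
Heat the water can supply cooling to 0 °C: 629.0×4.15×81.2 = 211960 J > q₁, so all ice melts.
Energy balance: 629.0×4.15×(81.2 − T) = 22096 + 63.0×4.15×(T − 0)
2610.35(81.2 − T) = 22096 + 261.45 T
211960 − 22096 = 2871.80 T
T = 189864 / 2871.80 = 66.11 °C

T_f = 66.1 °C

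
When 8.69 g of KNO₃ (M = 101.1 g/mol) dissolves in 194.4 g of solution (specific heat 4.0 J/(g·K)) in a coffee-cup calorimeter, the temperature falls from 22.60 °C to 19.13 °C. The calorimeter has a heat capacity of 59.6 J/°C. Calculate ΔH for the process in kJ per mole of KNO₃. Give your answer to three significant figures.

|ΔT| = |19.13 − 22.60| = 3.47 °C
|q_surr| = (194.4 × 4.0 + 59.6) × 3.47 = 837.2 × 3.47 = 2905 J
n(KNO₃) = 8.69 / 101.1 = 0.08595 mol
Temperature fell, so q_rxn = +|q_surr| = 2.905 kJ
ΔH = q_rxn / n = 33.80 kJ/mol

ΔH = 33.8 kJ/mol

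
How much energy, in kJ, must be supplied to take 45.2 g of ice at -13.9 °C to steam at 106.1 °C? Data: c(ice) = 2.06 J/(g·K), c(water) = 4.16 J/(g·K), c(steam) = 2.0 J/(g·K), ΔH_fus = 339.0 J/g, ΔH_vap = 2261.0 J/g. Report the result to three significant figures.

q1 (heat ice -13.9→0.0 °C): 45.2 × 2.06 × 13.9 = 1294 J
q2 (melt at 0 °C): 45.2 × 339.0 = 15323 J
q3 (heat water 0.0→100.0 °C): 45.2 × 4.16 × 100.0 = 18803 J
q4 (vaporize at 100 °C): 45.2 × 2261.0 = 102197 J
q5 (heat steam 100.0→106.1 °C): 45.2 × 2.0 × 6.1 = 551 J
Total: 1294 + 15323 + 18803 + 102197 + 551 = 138168 J = 138 kJ

q = 138 kJ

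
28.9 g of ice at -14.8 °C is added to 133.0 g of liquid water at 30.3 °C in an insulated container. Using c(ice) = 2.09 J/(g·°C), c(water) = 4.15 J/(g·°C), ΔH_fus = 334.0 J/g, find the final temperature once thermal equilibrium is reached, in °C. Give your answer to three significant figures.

T_f = 9.19 °C

Heat to bring ice to 0 °C and melt it: q₁ = 28.9×2.09×14.8 + 28.9×334.0 = 10547 J
Heat the water can supply cooling to 0 °C: 133.0×4.15×30.3 = 16724.1 J > q₁, so all ice melts.
Energy balance: 133.0×4.15×(30.3 − T) = 10547 + 28.9×4.15×(T − 0)
551.95(30.3 − T) = 10547 + 119.935 T
16724.1 − 10547 = 671.885 T
T = 6177.1 / 671.885 = 9.194 °C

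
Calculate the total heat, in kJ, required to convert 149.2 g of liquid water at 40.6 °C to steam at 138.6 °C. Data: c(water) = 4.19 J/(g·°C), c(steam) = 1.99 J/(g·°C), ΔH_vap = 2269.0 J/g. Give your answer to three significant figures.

q1 (heat water 40.6→100.0 °C): 149.2 × 4.19 × 59.4 = 37134 J
q2 (vaporize at 100 °C): 149.2 × 2269.0 = 338535 J
q3 (heat steam 100.0→138.6 °C): 149.2 × 1.99 × 38.6 = 11461 J
Total: 37134 + 338535 + 11461 = 387130 J = 387 kJ

q = 387 kJ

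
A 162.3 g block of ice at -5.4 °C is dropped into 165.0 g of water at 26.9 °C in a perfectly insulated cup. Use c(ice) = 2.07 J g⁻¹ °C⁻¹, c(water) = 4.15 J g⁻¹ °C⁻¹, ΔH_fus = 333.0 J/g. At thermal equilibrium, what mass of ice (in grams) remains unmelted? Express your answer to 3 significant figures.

Heat to warm all ice to 0 °C: 162.3×2.07×5.4 = 1814.2 J
Heat released by water cooling to 0 °C: 165.0×4.15×26.9 = 18420 J
18420 J < 1814.2 + 162.3×333.0 = 55860.1 J, so not all ice melts; final T = 0 °C.
Heat left for melting: 18420 − 1814.2 = 16605.8 J
Mass melted = 16605.8 / 333.0 = 49.87 g
Ice remaining = 162.3 − 49.87 = 112.43 g

m_ice remaining = 112 g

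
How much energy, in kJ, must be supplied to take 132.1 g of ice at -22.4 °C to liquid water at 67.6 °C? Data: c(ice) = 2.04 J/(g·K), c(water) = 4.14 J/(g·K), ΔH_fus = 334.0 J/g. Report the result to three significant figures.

q = 87.1 kJ

q1 (heat ice -22.4→0.0 °C): 132.1 × 2.04 × 22.4 = 6036 J
q2 (melt at 0 °C): 132.1 × 334.0 = 44121 J
q3 (heat water 0.0→67.6 °C): 132.1 × 4.14 × 67.6 = 36970 J
Total: 6036 + 44121 + 36970 = 87127 J = 87.1 kJ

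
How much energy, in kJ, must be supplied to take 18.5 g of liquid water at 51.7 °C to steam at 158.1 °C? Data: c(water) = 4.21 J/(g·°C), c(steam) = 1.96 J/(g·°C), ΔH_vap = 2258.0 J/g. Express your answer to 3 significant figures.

q = 47.6 kJ

q1 (heat water 51.7→100.0 °C): 18.5 × 4.21 × 48.3 = 3762 J
q2 (vaporize at 100 °C): 18.5 × 2258.0 = 41773 J
q3 (heat steam 100.0→158.1 °C): 18.5 × 1.96 × 58.1 = 2107 J
Total: 3762 + 41773 + 2107 = 47642 J = 47.6 kJ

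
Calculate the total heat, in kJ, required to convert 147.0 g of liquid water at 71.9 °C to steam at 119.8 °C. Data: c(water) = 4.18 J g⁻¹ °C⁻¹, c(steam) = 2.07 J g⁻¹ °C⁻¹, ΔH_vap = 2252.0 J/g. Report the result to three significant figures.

q = 354 kJ

q1 (heat water 71.9→100.0 °C): 147.0 × 4.18 × 28.1 = 17266 J
q2 (vaporize at 100 °C): 147.0 × 2252.0 = 331044 J
q3 (heat steam 100.0→119.8 °C): 147.0 × 2.07 × 19.8 = 6025 J
Total: 17266 + 331044 + 6025 = 354335 J = 354 kJ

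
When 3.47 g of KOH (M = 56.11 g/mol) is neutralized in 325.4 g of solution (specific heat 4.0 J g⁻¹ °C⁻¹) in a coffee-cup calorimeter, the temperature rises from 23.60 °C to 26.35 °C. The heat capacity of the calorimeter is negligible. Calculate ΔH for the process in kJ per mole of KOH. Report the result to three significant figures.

ΔH = -57.9 kJ/mol

|ΔT| = |26.35 − 23.60| = 2.75 °C
|q_surr| = (325.4 × 4.0) × 2.75 = 1301.6 × 2.75 = 3579 J
n(KOH) = 3.47 / 56.11 = 0.06184 mol
Temperature rose, so q_rxn = −|q_surr| = -3.579 kJ
ΔH = q_rxn / n = -57.88 kJ/mol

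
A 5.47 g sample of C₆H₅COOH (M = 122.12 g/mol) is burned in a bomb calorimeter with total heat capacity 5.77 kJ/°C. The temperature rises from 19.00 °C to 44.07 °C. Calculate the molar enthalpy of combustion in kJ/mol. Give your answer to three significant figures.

ΔT = 44.07 − 19.00 = 25.07 °C
q_cal = C_cal × ΔT = 5.77 × 25.07 = 144.6539 kJ
n = 5.47 / 122.12 = 0.04479 mol
q_rxn = −q_cal = -144.6539 kJ
ΔH = -144.6539 / 0.04479 = -3230 kJ/mol

ΔH = -3230 kJ/mol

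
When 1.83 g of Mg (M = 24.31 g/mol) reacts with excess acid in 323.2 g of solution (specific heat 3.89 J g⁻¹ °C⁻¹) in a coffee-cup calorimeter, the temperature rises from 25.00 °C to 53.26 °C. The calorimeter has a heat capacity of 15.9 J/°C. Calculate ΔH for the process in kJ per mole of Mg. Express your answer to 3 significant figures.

|ΔT| = |53.26 − 25.00| = 28.26 °C
|q_surr| = (323.2 × 3.89 + 15.9) × 28.26 = 1273.148 × 28.26 = 35980 J
n(Mg) = 1.83 / 24.31 = 0.07528 mol
Temperature rose, so q_rxn = −|q_surr| = -35.98 kJ
ΔH = q_rxn / n = -477.9 kJ/mol

ΔH = -478 kJ/mol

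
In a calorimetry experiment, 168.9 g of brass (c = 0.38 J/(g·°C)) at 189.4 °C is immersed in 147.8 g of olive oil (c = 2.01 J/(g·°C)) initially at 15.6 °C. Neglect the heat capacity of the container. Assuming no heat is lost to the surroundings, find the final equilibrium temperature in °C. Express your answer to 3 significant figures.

Heat lost by brass = heat gained by olive oil.
(168.9)(0.38)(189.4 − T) = (147.8)(2.01)(T − 15.6)
64.182 (189.4 − T) = 297.078 (T − 15.6)
12156 − 64.182 T = 297.078 T − 4634.4
16790.4 = 361.260 T
T = 46.48 °C

T_f = 46.5 °C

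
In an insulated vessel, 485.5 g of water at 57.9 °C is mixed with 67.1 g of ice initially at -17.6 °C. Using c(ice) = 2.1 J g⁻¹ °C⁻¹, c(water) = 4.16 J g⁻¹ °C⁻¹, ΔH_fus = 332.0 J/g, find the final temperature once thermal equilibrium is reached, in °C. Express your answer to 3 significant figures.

Heat to bring ice to 0 °C and melt it: q₁ = 67.1×2.1×17.6 + 67.1×332.0 = 24757 J
Heat the water can supply cooling to 0 °C: 485.5×4.16×57.9 = 116939 J > q₁, so all ice melts.
Energy balance: 485.5×4.16×(57.9 − T) = 24757 + 67.1×4.16×(T − 0)
2019.68(57.9 − T) = 24757 + 279.136 T
116939 − 24757 = 2298.816 T
T = 92182 / 2298.816 = 40.10 °C

T_f = 40.1 °C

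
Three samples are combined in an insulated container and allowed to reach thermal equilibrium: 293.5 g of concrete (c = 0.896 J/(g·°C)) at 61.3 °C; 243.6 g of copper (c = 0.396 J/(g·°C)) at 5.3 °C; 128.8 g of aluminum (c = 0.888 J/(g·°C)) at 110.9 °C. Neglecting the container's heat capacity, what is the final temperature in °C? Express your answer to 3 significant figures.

Σ mᵢcᵢ(T − Tᵢ) = 0  ⇒  T = Σ mᵢcᵢTᵢ / Σ mᵢcᵢ
Σ mᵢcᵢ = 293.5×0.896 + 243.6×0.396 + 128.8×0.888 = 473.8160
Σ mᵢcᵢTᵢ = 262.976×61.3 + 96.4656×5.3 + 114.3744×110.9 = 29316
T = 29316 / 473.8160 = 61.87 °C

T_f = 61.9 °C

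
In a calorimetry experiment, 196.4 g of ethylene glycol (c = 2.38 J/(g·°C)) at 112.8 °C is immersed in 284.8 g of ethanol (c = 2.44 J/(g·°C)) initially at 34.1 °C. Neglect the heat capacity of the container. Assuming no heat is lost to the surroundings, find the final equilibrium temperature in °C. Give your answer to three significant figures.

T_f = 65.7 °C

Heat lost by ethylene glycol = heat gained by ethanol.
(196.4)(2.38)(112.8 − T) = (284.8)(2.44)(T − 34.1)
467.432 (112.8 − T) = 694.912 (T − 34.1)
52726 − 467.432 T = 694.912 T − 23696
76422 = 1162.344 T
T = 65.748 °C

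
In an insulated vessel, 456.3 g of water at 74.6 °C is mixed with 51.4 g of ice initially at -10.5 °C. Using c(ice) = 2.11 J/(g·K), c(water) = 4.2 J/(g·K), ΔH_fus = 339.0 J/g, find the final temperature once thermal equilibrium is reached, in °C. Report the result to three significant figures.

Heat to bring ice to 0 °C and melt it: q₁ = 51.4×2.11×10.5 + 51.4×339.0 = 18563 J
Heat the water can supply cooling to 0 °C: 456.3×4.2×74.6 = 142968 J > q₁, so all ice melts.
Energy balance: 456.3×4.2×(74.6 − T) = 18563 + 51.4×4.2×(T − 0)
1916.46(74.6 − T) = 18563 + 215.88 T
142968 − 18563 = 2132.34 T
T = 124405 / 2132.34 = 58.34 °C

T_f = 58.3 °C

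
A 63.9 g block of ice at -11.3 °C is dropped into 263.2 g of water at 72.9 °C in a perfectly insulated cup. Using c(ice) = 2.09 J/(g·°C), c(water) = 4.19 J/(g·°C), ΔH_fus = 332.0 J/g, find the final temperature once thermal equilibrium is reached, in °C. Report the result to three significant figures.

T_f = 42.1 °C

Heat to bring ice to 0 °C and melt it: q₁ = 63.9×2.09×11.3 + 63.9×332.0 = 22724 J
Heat the water can supply cooling to 0 °C: 263.2×4.19×72.9 = 80394.7 J > q₁, so all ice melts.
Energy balance: 263.2×4.19×(72.9 − T) = 22724 + 63.9×4.19×(T − 0)
1102.808(72.9 − T) = 22724 + 267.741 T
80394.7 − 22724 = 1370.549 T
T = 57670.7 / 1370.549 = 42.08 °C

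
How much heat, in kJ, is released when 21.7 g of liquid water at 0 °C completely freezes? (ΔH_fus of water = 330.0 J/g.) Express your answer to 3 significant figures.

q = 7.16 kJ

q = m × ΔH_fus = 21.7 × 330.0 = 7161 J = 7.16 kJ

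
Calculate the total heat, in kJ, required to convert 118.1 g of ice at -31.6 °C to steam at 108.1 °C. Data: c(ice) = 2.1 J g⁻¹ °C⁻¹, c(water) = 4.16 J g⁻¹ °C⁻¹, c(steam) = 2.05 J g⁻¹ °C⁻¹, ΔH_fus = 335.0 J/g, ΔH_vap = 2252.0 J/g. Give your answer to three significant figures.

q1 (heat ice -31.6→0.0 °C): 118.1 × 2.1 × 31.6 = 7837 J
q2 (melt at 0 °C): 118.1 × 335.0 = 39564 J
q3 (heat water 0.0→100.0 °C): 118.1 × 4.16 × 100.0 = 49130 J
q4 (vaporize at 100 °C): 118.1 × 2252.0 = 265961 J
q5 (heat steam 100.0→108.1 °C): 118.1 × 2.05 × 8.1 = 1961 J
Total: 7837 + 39564 + 49130 + 265961 + 1961 = 364453 J = 364 kJ

q = 364 kJ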